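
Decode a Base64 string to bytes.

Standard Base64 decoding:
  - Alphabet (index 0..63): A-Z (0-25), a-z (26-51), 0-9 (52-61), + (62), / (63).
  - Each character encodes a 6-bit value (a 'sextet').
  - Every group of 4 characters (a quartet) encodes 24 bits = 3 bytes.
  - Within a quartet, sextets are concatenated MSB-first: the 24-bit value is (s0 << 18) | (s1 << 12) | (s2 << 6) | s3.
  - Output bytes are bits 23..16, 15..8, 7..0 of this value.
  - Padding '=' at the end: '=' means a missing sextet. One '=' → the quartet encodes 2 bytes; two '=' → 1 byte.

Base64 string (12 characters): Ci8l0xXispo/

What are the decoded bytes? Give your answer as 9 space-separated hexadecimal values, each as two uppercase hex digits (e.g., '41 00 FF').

After char 0 ('C'=2): chars_in_quartet=1 acc=0x2 bytes_emitted=0
After char 1 ('i'=34): chars_in_quartet=2 acc=0xA2 bytes_emitted=0
After char 2 ('8'=60): chars_in_quartet=3 acc=0x28BC bytes_emitted=0
After char 3 ('l'=37): chars_in_quartet=4 acc=0xA2F25 -> emit 0A 2F 25, reset; bytes_emitted=3
After char 4 ('0'=52): chars_in_quartet=1 acc=0x34 bytes_emitted=3
After char 5 ('x'=49): chars_in_quartet=2 acc=0xD31 bytes_emitted=3
After char 6 ('X'=23): chars_in_quartet=3 acc=0x34C57 bytes_emitted=3
After char 7 ('i'=34): chars_in_quartet=4 acc=0xD315E2 -> emit D3 15 E2, reset; bytes_emitted=6
After char 8 ('s'=44): chars_in_quartet=1 acc=0x2C bytes_emitted=6
After char 9 ('p'=41): chars_in_quartet=2 acc=0xB29 bytes_emitted=6
After char 10 ('o'=40): chars_in_quartet=3 acc=0x2CA68 bytes_emitted=6
After char 11 ('/'=63): chars_in_quartet=4 acc=0xB29A3F -> emit B2 9A 3F, reset; bytes_emitted=9

Answer: 0A 2F 25 D3 15 E2 B2 9A 3F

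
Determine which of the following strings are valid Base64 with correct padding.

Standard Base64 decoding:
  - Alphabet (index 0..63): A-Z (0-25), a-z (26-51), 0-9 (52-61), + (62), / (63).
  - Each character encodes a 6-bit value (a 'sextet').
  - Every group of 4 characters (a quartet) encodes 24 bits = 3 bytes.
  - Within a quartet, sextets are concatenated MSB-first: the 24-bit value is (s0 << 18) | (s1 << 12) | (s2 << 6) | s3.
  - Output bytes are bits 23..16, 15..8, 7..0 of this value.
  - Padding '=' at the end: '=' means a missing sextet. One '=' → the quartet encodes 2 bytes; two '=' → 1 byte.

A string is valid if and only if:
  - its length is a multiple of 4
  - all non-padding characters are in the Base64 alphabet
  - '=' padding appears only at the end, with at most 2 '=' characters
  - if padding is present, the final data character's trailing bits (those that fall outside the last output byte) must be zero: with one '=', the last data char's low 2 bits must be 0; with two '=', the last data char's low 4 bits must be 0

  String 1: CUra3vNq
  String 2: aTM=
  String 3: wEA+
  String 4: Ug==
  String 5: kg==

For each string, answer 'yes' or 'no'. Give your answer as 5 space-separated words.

String 1: 'CUra3vNq' → valid
String 2: 'aTM=' → valid
String 3: 'wEA+' → valid
String 4: 'Ug==' → valid
String 5: 'kg==' → valid

Answer: yes yes yes yes yes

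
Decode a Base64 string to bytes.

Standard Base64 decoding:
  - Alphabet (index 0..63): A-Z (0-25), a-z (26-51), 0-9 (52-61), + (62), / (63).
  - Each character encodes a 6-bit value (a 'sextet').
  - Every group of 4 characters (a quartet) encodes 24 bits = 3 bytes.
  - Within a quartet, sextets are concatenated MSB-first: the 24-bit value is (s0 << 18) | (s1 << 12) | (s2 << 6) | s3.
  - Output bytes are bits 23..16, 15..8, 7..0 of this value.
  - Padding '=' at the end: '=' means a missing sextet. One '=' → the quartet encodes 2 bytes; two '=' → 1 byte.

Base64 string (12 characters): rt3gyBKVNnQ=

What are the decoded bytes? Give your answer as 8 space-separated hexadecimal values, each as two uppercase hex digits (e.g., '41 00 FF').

After char 0 ('r'=43): chars_in_quartet=1 acc=0x2B bytes_emitted=0
After char 1 ('t'=45): chars_in_quartet=2 acc=0xAED bytes_emitted=0
After char 2 ('3'=55): chars_in_quartet=3 acc=0x2BB77 bytes_emitted=0
After char 3 ('g'=32): chars_in_quartet=4 acc=0xAEDDE0 -> emit AE DD E0, reset; bytes_emitted=3
After char 4 ('y'=50): chars_in_quartet=1 acc=0x32 bytes_emitted=3
After char 5 ('B'=1): chars_in_quartet=2 acc=0xC81 bytes_emitted=3
After char 6 ('K'=10): chars_in_quartet=3 acc=0x3204A bytes_emitted=3
After char 7 ('V'=21): chars_in_quartet=4 acc=0xC81295 -> emit C8 12 95, reset; bytes_emitted=6
After char 8 ('N'=13): chars_in_quartet=1 acc=0xD bytes_emitted=6
After char 9 ('n'=39): chars_in_quartet=2 acc=0x367 bytes_emitted=6
After char 10 ('Q'=16): chars_in_quartet=3 acc=0xD9D0 bytes_emitted=6
Padding '=': partial quartet acc=0xD9D0 -> emit 36 74; bytes_emitted=8

Answer: AE DD E0 C8 12 95 36 74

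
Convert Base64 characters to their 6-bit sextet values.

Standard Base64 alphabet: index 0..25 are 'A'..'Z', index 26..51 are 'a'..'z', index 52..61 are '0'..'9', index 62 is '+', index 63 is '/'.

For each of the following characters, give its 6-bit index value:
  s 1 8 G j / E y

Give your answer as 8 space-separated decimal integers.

's': a..z range, 26 + ord('s') − ord('a') = 44
'1': 0..9 range, 52 + ord('1') − ord('0') = 53
'8': 0..9 range, 52 + ord('8') − ord('0') = 60
'G': A..Z range, ord('G') − ord('A') = 6
'j': a..z range, 26 + ord('j') − ord('a') = 35
'/': index 63
'E': A..Z range, ord('E') − ord('A') = 4
'y': a..z range, 26 + ord('y') − ord('a') = 50

Answer: 44 53 60 6 35 63 4 50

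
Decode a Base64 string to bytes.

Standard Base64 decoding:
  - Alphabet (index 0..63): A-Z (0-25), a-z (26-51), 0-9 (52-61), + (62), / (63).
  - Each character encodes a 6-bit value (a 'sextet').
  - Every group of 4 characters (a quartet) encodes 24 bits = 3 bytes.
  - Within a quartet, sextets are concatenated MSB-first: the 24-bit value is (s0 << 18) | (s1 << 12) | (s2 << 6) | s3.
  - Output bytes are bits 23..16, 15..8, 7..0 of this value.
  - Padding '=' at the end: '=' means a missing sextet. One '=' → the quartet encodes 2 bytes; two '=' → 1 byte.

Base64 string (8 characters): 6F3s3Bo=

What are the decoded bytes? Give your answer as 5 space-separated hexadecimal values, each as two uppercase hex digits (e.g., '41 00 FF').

After char 0 ('6'=58): chars_in_quartet=1 acc=0x3A bytes_emitted=0
After char 1 ('F'=5): chars_in_quartet=2 acc=0xE85 bytes_emitted=0
After char 2 ('3'=55): chars_in_quartet=3 acc=0x3A177 bytes_emitted=0
After char 3 ('s'=44): chars_in_quartet=4 acc=0xE85DEC -> emit E8 5D EC, reset; bytes_emitted=3
After char 4 ('3'=55): chars_in_quartet=1 acc=0x37 bytes_emitted=3
After char 5 ('B'=1): chars_in_quartet=2 acc=0xDC1 bytes_emitted=3
After char 6 ('o'=40): chars_in_quartet=3 acc=0x37068 bytes_emitted=3
Padding '=': partial quartet acc=0x37068 -> emit DC 1A; bytes_emitted=5

Answer: E8 5D EC DC 1A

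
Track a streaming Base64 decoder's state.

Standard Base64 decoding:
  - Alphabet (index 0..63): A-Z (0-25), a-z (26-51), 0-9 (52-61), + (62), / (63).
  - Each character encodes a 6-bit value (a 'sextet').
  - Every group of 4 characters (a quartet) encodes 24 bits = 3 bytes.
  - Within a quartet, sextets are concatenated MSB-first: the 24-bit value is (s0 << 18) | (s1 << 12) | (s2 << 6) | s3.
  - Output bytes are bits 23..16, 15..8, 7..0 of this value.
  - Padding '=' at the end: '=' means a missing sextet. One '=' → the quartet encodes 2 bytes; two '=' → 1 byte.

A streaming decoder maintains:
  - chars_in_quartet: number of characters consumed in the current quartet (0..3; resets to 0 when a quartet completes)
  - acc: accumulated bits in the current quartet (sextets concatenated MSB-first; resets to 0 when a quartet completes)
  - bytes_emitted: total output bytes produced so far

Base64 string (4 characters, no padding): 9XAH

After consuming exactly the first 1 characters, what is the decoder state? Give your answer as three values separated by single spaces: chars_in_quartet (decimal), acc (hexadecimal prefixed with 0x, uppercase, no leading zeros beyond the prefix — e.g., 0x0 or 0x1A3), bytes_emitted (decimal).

After char 0 ('9'=61): chars_in_quartet=1 acc=0x3D bytes_emitted=0

Answer: 1 0x3D 0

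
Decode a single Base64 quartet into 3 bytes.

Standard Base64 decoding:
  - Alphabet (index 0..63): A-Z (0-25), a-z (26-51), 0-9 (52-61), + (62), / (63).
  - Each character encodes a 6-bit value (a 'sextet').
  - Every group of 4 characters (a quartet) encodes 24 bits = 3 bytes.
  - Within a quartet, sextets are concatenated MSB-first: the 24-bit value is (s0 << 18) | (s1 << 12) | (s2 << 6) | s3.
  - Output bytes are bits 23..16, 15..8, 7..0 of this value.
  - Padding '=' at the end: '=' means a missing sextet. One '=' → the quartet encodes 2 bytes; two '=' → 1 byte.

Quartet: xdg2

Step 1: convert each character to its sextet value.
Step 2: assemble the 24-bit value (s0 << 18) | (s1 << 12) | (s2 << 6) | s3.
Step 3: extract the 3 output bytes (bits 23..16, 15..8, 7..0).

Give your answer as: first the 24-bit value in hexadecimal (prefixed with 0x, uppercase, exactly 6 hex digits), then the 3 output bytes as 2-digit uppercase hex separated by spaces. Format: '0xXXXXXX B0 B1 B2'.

Sextets: x=49, d=29, g=32, 2=54
24-bit: (49<<18) | (29<<12) | (32<<6) | 54
      = 0xC40000 | 0x01D000 | 0x000800 | 0x000036
      = 0xC5D836
Bytes: (v>>16)&0xFF=C5, (v>>8)&0xFF=D8, v&0xFF=36

Answer: 0xC5D836 C5 D8 36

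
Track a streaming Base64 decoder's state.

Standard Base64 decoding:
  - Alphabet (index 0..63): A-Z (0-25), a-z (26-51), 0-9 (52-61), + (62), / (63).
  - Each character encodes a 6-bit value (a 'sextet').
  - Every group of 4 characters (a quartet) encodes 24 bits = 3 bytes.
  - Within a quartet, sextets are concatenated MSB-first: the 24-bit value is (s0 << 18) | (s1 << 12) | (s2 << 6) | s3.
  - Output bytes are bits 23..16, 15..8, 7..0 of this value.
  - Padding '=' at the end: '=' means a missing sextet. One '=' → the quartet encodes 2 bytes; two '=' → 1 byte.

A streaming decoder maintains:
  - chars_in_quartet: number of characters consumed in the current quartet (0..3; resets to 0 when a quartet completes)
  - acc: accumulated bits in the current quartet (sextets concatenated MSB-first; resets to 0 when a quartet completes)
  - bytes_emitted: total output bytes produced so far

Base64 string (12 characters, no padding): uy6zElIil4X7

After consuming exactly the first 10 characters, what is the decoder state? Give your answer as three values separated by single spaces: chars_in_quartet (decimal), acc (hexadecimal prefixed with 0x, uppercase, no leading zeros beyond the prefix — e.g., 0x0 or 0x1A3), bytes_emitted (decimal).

After char 0 ('u'=46): chars_in_quartet=1 acc=0x2E bytes_emitted=0
After char 1 ('y'=50): chars_in_quartet=2 acc=0xBB2 bytes_emitted=0
After char 2 ('6'=58): chars_in_quartet=3 acc=0x2ECBA bytes_emitted=0
After char 3 ('z'=51): chars_in_quartet=4 acc=0xBB2EB3 -> emit BB 2E B3, reset; bytes_emitted=3
After char 4 ('E'=4): chars_in_quartet=1 acc=0x4 bytes_emitted=3
After char 5 ('l'=37): chars_in_quartet=2 acc=0x125 bytes_emitted=3
After char 6 ('I'=8): chars_in_quartet=3 acc=0x4948 bytes_emitted=3
After char 7 ('i'=34): chars_in_quartet=4 acc=0x125222 -> emit 12 52 22, reset; bytes_emitted=6
After char 8 ('l'=37): chars_in_quartet=1 acc=0x25 bytes_emitted=6
After char 9 ('4'=56): chars_in_quartet=2 acc=0x978 bytes_emitted=6

Answer: 2 0x978 6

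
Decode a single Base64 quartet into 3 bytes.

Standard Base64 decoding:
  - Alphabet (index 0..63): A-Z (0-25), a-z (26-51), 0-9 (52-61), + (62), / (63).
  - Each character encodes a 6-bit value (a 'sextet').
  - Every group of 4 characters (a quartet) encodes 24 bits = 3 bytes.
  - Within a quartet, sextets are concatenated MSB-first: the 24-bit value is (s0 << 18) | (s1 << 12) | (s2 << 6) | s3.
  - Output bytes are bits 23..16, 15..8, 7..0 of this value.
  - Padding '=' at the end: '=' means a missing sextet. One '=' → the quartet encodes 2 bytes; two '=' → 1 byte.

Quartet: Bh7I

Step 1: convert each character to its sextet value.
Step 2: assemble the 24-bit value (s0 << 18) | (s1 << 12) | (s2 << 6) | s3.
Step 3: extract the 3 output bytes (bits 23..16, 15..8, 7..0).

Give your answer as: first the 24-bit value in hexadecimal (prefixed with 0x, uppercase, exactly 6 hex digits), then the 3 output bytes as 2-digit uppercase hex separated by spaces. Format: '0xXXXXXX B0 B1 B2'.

Sextets: B=1, h=33, 7=59, I=8
24-bit: (1<<18) | (33<<12) | (59<<6) | 8
      = 0x040000 | 0x021000 | 0x000EC0 | 0x000008
      = 0x061EC8
Bytes: (v>>16)&0xFF=06, (v>>8)&0xFF=1E, v&0xFF=C8

Answer: 0x061EC8 06 1E C8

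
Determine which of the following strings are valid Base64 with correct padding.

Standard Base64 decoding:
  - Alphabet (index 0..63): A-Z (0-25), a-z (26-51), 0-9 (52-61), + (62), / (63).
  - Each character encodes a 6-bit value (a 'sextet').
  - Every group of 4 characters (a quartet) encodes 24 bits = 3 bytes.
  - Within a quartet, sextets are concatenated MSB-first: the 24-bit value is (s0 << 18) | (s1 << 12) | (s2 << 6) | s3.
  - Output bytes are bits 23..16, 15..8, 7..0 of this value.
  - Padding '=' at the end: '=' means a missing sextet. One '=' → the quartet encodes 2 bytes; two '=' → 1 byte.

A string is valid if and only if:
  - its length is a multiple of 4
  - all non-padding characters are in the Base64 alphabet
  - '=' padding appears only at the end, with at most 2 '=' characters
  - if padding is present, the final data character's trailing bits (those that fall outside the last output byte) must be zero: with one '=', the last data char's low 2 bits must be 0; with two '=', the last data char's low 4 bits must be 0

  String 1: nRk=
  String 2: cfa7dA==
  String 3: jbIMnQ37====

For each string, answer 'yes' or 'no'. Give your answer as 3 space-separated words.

Answer: yes yes no

Derivation:
String 1: 'nRk=' → valid
String 2: 'cfa7dA==' → valid
String 3: 'jbIMnQ37====' → invalid (4 pad chars (max 2))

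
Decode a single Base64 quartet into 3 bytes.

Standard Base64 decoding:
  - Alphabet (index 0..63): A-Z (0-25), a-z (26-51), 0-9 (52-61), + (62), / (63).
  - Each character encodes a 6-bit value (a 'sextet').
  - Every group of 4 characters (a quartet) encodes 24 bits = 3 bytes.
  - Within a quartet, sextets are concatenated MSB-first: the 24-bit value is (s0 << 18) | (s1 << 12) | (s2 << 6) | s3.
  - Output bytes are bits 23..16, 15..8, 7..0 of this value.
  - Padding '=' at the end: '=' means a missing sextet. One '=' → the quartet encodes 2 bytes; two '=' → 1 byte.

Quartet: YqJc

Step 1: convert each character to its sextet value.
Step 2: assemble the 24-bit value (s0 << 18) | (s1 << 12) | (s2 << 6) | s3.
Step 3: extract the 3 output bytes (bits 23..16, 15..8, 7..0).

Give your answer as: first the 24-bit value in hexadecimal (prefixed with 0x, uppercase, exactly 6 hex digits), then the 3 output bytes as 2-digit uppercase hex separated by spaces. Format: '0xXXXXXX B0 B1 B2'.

Answer: 0x62A25C 62 A2 5C

Derivation:
Sextets: Y=24, q=42, J=9, c=28
24-bit: (24<<18) | (42<<12) | (9<<6) | 28
      = 0x600000 | 0x02A000 | 0x000240 | 0x00001C
      = 0x62A25C
Bytes: (v>>16)&0xFF=62, (v>>8)&0xFF=A2, v&0xFF=5C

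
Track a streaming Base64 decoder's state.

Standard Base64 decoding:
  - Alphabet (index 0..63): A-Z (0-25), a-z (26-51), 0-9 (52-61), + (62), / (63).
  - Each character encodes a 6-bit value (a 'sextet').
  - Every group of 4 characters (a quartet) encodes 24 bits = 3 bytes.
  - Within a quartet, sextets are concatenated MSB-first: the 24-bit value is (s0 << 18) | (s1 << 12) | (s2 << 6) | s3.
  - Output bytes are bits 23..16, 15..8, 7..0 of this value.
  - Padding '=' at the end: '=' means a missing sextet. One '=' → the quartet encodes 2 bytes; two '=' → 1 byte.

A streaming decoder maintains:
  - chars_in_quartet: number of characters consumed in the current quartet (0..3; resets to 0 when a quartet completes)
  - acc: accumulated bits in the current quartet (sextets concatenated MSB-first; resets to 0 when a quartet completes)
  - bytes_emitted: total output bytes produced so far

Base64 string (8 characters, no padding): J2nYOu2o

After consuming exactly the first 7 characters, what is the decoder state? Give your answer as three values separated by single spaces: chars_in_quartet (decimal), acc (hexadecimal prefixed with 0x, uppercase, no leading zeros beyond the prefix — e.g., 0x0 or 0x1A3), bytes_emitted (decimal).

Answer: 3 0xEBB6 3

Derivation:
After char 0 ('J'=9): chars_in_quartet=1 acc=0x9 bytes_emitted=0
After char 1 ('2'=54): chars_in_quartet=2 acc=0x276 bytes_emitted=0
After char 2 ('n'=39): chars_in_quartet=3 acc=0x9DA7 bytes_emitted=0
After char 3 ('Y'=24): chars_in_quartet=4 acc=0x2769D8 -> emit 27 69 D8, reset; bytes_emitted=3
After char 4 ('O'=14): chars_in_quartet=1 acc=0xE bytes_emitted=3
After char 5 ('u'=46): chars_in_quartet=2 acc=0x3AE bytes_emitted=3
After char 6 ('2'=54): chars_in_quartet=3 acc=0xEBB6 bytes_emitted=3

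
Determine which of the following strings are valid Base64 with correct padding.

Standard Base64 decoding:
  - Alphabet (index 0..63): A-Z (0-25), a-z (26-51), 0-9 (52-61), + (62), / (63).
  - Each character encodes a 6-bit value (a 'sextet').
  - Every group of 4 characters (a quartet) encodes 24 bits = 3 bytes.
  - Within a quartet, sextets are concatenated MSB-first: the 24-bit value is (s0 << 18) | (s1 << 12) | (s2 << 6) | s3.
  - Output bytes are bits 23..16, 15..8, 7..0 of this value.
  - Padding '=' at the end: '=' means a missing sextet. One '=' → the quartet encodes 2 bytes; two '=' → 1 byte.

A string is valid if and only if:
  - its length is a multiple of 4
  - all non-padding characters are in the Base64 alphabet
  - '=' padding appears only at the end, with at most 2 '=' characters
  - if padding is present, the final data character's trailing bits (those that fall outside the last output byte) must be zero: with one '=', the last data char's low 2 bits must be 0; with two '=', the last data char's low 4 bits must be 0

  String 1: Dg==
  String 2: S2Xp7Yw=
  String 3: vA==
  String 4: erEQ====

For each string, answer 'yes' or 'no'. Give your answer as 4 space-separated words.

Answer: yes yes yes no

Derivation:
String 1: 'Dg==' → valid
String 2: 'S2Xp7Yw=' → valid
String 3: 'vA==' → valid
String 4: 'erEQ====' → invalid (4 pad chars (max 2))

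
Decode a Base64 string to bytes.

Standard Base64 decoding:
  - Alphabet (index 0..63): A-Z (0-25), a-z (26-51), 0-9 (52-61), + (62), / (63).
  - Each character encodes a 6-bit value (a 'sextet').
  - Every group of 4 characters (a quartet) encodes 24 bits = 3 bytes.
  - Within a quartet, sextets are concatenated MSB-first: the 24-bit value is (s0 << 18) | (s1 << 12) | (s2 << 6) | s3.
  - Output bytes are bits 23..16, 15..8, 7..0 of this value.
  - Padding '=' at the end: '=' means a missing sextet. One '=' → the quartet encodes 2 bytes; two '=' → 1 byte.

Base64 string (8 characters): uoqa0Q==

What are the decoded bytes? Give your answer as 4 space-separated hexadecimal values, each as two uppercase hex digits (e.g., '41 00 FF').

After char 0 ('u'=46): chars_in_quartet=1 acc=0x2E bytes_emitted=0
After char 1 ('o'=40): chars_in_quartet=2 acc=0xBA8 bytes_emitted=0
After char 2 ('q'=42): chars_in_quartet=3 acc=0x2EA2A bytes_emitted=0
After char 3 ('a'=26): chars_in_quartet=4 acc=0xBA8A9A -> emit BA 8A 9A, reset; bytes_emitted=3
After char 4 ('0'=52): chars_in_quartet=1 acc=0x34 bytes_emitted=3
After char 5 ('Q'=16): chars_in_quartet=2 acc=0xD10 bytes_emitted=3
Padding '==': partial quartet acc=0xD10 -> emit D1; bytes_emitted=4

Answer: BA 8A 9A D1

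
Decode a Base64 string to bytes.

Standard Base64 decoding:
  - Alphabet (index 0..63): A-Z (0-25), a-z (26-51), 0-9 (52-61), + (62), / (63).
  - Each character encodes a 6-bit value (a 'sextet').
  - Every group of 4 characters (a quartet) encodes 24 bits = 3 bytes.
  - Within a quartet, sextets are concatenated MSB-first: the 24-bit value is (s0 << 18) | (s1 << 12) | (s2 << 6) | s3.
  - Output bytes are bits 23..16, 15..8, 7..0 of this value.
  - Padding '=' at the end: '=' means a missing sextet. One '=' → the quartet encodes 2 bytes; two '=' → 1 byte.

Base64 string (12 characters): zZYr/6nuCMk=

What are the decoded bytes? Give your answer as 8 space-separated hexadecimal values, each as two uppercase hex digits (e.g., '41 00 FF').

Answer: CD 96 2B FF A9 EE 08 C9

Derivation:
After char 0 ('z'=51): chars_in_quartet=1 acc=0x33 bytes_emitted=0
After char 1 ('Z'=25): chars_in_quartet=2 acc=0xCD9 bytes_emitted=0
After char 2 ('Y'=24): chars_in_quartet=3 acc=0x33658 bytes_emitted=0
After char 3 ('r'=43): chars_in_quartet=4 acc=0xCD962B -> emit CD 96 2B, reset; bytes_emitted=3
After char 4 ('/'=63): chars_in_quartet=1 acc=0x3F bytes_emitted=3
After char 5 ('6'=58): chars_in_quartet=2 acc=0xFFA bytes_emitted=3
After char 6 ('n'=39): chars_in_quartet=3 acc=0x3FEA7 bytes_emitted=3
After char 7 ('u'=46): chars_in_quartet=4 acc=0xFFA9EE -> emit FF A9 EE, reset; bytes_emitted=6
After char 8 ('C'=2): chars_in_quartet=1 acc=0x2 bytes_emitted=6
After char 9 ('M'=12): chars_in_quartet=2 acc=0x8C bytes_emitted=6
After char 10 ('k'=36): chars_in_quartet=3 acc=0x2324 bytes_emitted=6
Padding '=': partial quartet acc=0x2324 -> emit 08 C9; bytes_emitted=8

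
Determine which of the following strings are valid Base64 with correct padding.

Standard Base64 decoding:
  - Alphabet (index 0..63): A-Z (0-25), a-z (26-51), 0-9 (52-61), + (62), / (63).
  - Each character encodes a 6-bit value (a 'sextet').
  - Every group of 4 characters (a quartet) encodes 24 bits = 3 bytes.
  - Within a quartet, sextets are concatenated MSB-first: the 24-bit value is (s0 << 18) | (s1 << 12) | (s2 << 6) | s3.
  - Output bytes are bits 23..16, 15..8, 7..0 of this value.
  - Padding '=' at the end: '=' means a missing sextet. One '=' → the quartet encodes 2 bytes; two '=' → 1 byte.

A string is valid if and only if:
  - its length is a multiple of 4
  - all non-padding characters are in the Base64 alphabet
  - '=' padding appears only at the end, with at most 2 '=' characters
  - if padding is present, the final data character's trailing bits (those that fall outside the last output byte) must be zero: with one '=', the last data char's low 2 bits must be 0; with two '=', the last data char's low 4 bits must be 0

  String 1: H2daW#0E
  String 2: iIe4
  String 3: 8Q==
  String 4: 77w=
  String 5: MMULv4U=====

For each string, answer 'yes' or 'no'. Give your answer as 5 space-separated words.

Answer: no yes yes yes no

Derivation:
String 1: 'H2daW#0E' → invalid (bad char(s): ['#'])
String 2: 'iIe4' → valid
String 3: '8Q==' → valid
String 4: '77w=' → valid
String 5: 'MMULv4U=====' → invalid (5 pad chars (max 2))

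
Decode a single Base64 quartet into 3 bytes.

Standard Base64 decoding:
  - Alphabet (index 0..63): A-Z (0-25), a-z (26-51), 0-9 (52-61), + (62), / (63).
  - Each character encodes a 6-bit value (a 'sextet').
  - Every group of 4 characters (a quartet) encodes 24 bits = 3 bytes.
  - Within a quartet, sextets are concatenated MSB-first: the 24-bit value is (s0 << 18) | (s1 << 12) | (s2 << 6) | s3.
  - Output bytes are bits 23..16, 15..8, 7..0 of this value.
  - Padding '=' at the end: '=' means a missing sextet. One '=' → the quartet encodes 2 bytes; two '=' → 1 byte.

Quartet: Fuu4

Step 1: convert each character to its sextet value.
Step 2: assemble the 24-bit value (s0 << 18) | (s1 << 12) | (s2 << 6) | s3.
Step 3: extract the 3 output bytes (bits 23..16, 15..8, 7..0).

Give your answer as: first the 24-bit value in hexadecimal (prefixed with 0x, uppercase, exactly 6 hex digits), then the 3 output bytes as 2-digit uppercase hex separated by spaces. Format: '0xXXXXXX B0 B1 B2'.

Sextets: F=5, u=46, u=46, 4=56
24-bit: (5<<18) | (46<<12) | (46<<6) | 56
      = 0x140000 | 0x02E000 | 0x000B80 | 0x000038
      = 0x16EBB8
Bytes: (v>>16)&0xFF=16, (v>>8)&0xFF=EB, v&0xFF=B8

Answer: 0x16EBB8 16 EB B8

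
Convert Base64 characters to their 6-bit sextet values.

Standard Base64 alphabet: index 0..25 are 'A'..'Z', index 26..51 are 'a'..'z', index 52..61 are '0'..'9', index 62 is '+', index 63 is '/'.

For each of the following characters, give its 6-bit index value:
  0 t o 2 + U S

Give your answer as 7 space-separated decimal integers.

Answer: 52 45 40 54 62 20 18

Derivation:
'0': 0..9 range, 52 + ord('0') − ord('0') = 52
't': a..z range, 26 + ord('t') − ord('a') = 45
'o': a..z range, 26 + ord('o') − ord('a') = 40
'2': 0..9 range, 52 + ord('2') − ord('0') = 54
'+': index 62
'U': A..Z range, ord('U') − ord('A') = 20
'S': A..Z range, ord('S') − ord('A') = 18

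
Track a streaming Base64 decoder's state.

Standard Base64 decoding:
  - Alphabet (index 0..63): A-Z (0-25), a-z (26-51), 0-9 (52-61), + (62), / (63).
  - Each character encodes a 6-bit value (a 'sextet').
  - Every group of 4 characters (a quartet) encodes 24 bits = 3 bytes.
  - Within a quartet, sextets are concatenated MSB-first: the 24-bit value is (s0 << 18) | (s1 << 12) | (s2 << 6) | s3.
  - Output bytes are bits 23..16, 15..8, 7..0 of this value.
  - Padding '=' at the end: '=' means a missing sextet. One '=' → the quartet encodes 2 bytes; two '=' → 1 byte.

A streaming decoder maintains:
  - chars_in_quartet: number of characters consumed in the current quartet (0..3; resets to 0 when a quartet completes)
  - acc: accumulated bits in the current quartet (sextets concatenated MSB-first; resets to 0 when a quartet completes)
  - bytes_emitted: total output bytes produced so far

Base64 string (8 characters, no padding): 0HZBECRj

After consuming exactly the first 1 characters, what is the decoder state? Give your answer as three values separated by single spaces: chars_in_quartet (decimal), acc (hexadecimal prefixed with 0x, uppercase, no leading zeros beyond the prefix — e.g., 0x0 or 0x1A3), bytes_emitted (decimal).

After char 0 ('0'=52): chars_in_quartet=1 acc=0x34 bytes_emitted=0

Answer: 1 0x34 0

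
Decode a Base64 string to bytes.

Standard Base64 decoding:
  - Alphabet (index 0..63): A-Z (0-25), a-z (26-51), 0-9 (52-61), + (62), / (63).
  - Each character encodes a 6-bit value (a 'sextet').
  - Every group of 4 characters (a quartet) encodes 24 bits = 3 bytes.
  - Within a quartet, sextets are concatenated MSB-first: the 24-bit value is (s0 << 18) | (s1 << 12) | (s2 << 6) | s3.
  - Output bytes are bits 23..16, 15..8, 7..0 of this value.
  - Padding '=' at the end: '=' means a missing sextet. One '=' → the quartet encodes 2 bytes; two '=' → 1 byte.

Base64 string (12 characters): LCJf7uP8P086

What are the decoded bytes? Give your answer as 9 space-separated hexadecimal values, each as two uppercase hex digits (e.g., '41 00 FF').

Answer: 2C 22 5F EE E3 FC 3F 4F 3A

Derivation:
After char 0 ('L'=11): chars_in_quartet=1 acc=0xB bytes_emitted=0
After char 1 ('C'=2): chars_in_quartet=2 acc=0x2C2 bytes_emitted=0
After char 2 ('J'=9): chars_in_quartet=3 acc=0xB089 bytes_emitted=0
After char 3 ('f'=31): chars_in_quartet=4 acc=0x2C225F -> emit 2C 22 5F, reset; bytes_emitted=3
After char 4 ('7'=59): chars_in_quartet=1 acc=0x3B bytes_emitted=3
After char 5 ('u'=46): chars_in_quartet=2 acc=0xEEE bytes_emitted=3
After char 6 ('P'=15): chars_in_quartet=3 acc=0x3BB8F bytes_emitted=3
After char 7 ('8'=60): chars_in_quartet=4 acc=0xEEE3FC -> emit EE E3 FC, reset; bytes_emitted=6
After char 8 ('P'=15): chars_in_quartet=1 acc=0xF bytes_emitted=6
After char 9 ('0'=52): chars_in_quartet=2 acc=0x3F4 bytes_emitted=6
After char 10 ('8'=60): chars_in_quartet=3 acc=0xFD3C bytes_emitted=6
After char 11 ('6'=58): chars_in_quartet=4 acc=0x3F4F3A -> emit 3F 4F 3A, reset; bytes_emitted=9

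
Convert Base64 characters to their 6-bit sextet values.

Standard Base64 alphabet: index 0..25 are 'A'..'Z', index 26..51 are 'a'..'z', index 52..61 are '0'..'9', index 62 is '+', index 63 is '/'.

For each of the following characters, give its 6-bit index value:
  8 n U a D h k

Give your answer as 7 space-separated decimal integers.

'8': 0..9 range, 52 + ord('8') − ord('0') = 60
'n': a..z range, 26 + ord('n') − ord('a') = 39
'U': A..Z range, ord('U') − ord('A') = 20
'a': a..z range, 26 + ord('a') − ord('a') = 26
'D': A..Z range, ord('D') − ord('A') = 3
'h': a..z range, 26 + ord('h') − ord('a') = 33
'k': a..z range, 26 + ord('k') − ord('a') = 36

Answer: 60 39 20 26 3 33 36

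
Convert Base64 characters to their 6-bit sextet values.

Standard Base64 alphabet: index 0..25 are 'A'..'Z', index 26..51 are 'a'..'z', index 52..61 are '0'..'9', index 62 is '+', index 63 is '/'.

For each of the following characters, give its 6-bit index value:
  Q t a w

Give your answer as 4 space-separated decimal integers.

'Q': A..Z range, ord('Q') − ord('A') = 16
't': a..z range, 26 + ord('t') − ord('a') = 45
'a': a..z range, 26 + ord('a') − ord('a') = 26
'w': a..z range, 26 + ord('w') − ord('a') = 48

Answer: 16 45 26 48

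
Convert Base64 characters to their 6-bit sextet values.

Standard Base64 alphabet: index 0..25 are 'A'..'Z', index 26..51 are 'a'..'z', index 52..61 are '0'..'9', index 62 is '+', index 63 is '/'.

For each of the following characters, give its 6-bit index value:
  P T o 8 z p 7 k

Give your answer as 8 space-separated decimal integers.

'P': A..Z range, ord('P') − ord('A') = 15
'T': A..Z range, ord('T') − ord('A') = 19
'o': a..z range, 26 + ord('o') − ord('a') = 40
'8': 0..9 range, 52 + ord('8') − ord('0') = 60
'z': a..z range, 26 + ord('z') − ord('a') = 51
'p': a..z range, 26 + ord('p') − ord('a') = 41
'7': 0..9 range, 52 + ord('7') − ord('0') = 59
'k': a..z range, 26 + ord('k') − ord('a') = 36

Answer: 15 19 40 60 51 41 59 36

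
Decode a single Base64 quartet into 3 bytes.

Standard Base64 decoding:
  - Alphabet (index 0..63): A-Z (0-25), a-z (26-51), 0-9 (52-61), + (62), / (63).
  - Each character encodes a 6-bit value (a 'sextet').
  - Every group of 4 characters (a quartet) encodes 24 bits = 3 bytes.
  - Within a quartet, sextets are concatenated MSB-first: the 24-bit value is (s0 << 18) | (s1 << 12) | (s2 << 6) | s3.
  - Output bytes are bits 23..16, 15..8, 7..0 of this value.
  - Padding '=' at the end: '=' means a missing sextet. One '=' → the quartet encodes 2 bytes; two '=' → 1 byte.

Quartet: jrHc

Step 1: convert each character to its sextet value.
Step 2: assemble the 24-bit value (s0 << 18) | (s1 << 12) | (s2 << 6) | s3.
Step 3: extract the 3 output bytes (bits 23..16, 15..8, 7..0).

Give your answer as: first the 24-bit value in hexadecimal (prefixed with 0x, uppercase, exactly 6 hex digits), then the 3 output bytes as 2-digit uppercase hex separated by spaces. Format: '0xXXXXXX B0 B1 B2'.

Sextets: j=35, r=43, H=7, c=28
24-bit: (35<<18) | (43<<12) | (7<<6) | 28
      = 0x8C0000 | 0x02B000 | 0x0001C0 | 0x00001C
      = 0x8EB1DC
Bytes: (v>>16)&0xFF=8E, (v>>8)&0xFF=B1, v&0xFF=DC

Answer: 0x8EB1DC 8E B1 DC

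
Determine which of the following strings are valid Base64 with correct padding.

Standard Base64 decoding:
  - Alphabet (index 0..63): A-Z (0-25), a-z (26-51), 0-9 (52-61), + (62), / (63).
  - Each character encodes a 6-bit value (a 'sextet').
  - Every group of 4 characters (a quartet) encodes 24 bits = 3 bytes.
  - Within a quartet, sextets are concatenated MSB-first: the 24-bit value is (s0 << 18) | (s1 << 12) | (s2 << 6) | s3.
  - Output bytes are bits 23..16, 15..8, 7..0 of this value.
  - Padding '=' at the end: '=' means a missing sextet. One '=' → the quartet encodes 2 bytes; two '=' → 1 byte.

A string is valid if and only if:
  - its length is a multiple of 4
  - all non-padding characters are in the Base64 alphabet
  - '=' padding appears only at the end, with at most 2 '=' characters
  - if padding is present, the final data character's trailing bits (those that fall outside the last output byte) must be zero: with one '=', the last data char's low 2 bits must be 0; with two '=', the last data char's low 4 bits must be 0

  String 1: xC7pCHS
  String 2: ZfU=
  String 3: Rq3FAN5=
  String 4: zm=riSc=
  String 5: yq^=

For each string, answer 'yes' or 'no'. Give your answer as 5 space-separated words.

String 1: 'xC7pCHS' → invalid (len=7 not mult of 4)
String 2: 'ZfU=' → valid
String 3: 'Rq3FAN5=' → invalid (bad trailing bits)
String 4: 'zm=riSc=' → invalid (bad char(s): ['=']; '=' in middle)
String 5: 'yq^=' → invalid (bad char(s): ['^'])

Answer: no yes no no no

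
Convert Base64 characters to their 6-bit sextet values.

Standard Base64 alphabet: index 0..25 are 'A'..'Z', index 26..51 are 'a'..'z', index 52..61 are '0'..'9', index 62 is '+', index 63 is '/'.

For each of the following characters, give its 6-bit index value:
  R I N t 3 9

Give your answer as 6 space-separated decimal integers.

Answer: 17 8 13 45 55 61

Derivation:
'R': A..Z range, ord('R') − ord('A') = 17
'I': A..Z range, ord('I') − ord('A') = 8
'N': A..Z range, ord('N') − ord('A') = 13
't': a..z range, 26 + ord('t') − ord('a') = 45
'3': 0..9 range, 52 + ord('3') − ord('0') = 55
'9': 0..9 range, 52 + ord('9') − ord('0') = 61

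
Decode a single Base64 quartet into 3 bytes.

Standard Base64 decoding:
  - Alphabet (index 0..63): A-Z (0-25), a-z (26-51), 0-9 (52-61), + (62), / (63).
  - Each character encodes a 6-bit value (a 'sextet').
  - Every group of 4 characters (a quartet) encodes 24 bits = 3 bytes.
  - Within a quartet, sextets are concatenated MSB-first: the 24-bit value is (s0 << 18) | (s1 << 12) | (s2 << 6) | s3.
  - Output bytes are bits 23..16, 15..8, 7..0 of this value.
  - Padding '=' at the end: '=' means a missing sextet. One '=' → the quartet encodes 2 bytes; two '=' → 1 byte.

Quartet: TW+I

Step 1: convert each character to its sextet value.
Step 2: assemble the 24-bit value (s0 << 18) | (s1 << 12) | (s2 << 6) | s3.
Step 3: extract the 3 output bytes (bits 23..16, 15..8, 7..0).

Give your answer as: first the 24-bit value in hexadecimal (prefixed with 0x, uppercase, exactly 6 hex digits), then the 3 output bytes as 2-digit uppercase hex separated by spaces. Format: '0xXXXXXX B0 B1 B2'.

Sextets: T=19, W=22, +=62, I=8
24-bit: (19<<18) | (22<<12) | (62<<6) | 8
      = 0x4C0000 | 0x016000 | 0x000F80 | 0x000008
      = 0x4D6F88
Bytes: (v>>16)&0xFF=4D, (v>>8)&0xFF=6F, v&0xFF=88

Answer: 0x4D6F88 4D 6F 88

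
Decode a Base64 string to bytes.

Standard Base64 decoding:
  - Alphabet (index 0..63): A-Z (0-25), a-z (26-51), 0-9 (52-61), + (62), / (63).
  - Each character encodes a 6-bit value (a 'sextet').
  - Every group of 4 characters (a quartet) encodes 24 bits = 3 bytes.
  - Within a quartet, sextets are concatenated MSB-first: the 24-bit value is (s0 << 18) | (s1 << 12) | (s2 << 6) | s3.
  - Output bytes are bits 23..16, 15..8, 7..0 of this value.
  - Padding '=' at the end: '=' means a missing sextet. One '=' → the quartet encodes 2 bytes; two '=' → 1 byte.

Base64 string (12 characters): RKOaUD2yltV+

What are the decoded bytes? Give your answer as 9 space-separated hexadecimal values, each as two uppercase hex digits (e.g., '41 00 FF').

After char 0 ('R'=17): chars_in_quartet=1 acc=0x11 bytes_emitted=0
After char 1 ('K'=10): chars_in_quartet=2 acc=0x44A bytes_emitted=0
After char 2 ('O'=14): chars_in_quartet=3 acc=0x1128E bytes_emitted=0
After char 3 ('a'=26): chars_in_quartet=4 acc=0x44A39A -> emit 44 A3 9A, reset; bytes_emitted=3
After char 4 ('U'=20): chars_in_quartet=1 acc=0x14 bytes_emitted=3
After char 5 ('D'=3): chars_in_quartet=2 acc=0x503 bytes_emitted=3
After char 6 ('2'=54): chars_in_quartet=3 acc=0x140F6 bytes_emitted=3
After char 7 ('y'=50): chars_in_quartet=4 acc=0x503DB2 -> emit 50 3D B2, reset; bytes_emitted=6
After char 8 ('l'=37): chars_in_quartet=1 acc=0x25 bytes_emitted=6
After char 9 ('t'=45): chars_in_quartet=2 acc=0x96D bytes_emitted=6
After char 10 ('V'=21): chars_in_quartet=3 acc=0x25B55 bytes_emitted=6
After char 11 ('+'=62): chars_in_quartet=4 acc=0x96D57E -> emit 96 D5 7E, reset; bytes_emitted=9

Answer: 44 A3 9A 50 3D B2 96 D5 7E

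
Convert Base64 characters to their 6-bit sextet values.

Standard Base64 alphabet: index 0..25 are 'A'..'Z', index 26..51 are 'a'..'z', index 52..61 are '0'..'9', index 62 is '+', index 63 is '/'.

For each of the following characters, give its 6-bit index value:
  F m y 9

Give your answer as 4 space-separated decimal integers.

Answer: 5 38 50 61

Derivation:
'F': A..Z range, ord('F') − ord('A') = 5
'm': a..z range, 26 + ord('m') − ord('a') = 38
'y': a..z range, 26 + ord('y') − ord('a') = 50
'9': 0..9 range, 52 + ord('9') − ord('0') = 61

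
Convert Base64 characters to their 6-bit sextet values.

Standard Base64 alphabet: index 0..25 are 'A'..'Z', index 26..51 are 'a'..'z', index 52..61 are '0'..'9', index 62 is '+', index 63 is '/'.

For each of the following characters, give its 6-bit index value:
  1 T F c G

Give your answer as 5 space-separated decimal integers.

Answer: 53 19 5 28 6

Derivation:
'1': 0..9 range, 52 + ord('1') − ord('0') = 53
'T': A..Z range, ord('T') − ord('A') = 19
'F': A..Z range, ord('F') − ord('A') = 5
'c': a..z range, 26 + ord('c') − ord('a') = 28
'G': A..Z range, ord('G') − ord('A') = 6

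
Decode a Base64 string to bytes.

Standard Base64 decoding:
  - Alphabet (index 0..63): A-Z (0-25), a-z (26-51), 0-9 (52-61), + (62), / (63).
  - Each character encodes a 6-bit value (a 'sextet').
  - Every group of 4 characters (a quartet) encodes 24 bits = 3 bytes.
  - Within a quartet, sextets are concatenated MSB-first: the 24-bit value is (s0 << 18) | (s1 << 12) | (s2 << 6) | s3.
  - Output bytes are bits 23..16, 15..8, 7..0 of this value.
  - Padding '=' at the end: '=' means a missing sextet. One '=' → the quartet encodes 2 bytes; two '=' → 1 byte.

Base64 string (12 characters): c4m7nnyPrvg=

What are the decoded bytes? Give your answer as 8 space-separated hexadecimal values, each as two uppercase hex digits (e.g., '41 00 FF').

Answer: 73 89 BB 9E 7C 8F AE F8

Derivation:
After char 0 ('c'=28): chars_in_quartet=1 acc=0x1C bytes_emitted=0
After char 1 ('4'=56): chars_in_quartet=2 acc=0x738 bytes_emitted=0
After char 2 ('m'=38): chars_in_quartet=3 acc=0x1CE26 bytes_emitted=0
After char 3 ('7'=59): chars_in_quartet=4 acc=0x7389BB -> emit 73 89 BB, reset; bytes_emitted=3
After char 4 ('n'=39): chars_in_quartet=1 acc=0x27 bytes_emitted=3
After char 5 ('n'=39): chars_in_quartet=2 acc=0x9E7 bytes_emitted=3
After char 6 ('y'=50): chars_in_quartet=3 acc=0x279F2 bytes_emitted=3
After char 7 ('P'=15): chars_in_quartet=4 acc=0x9E7C8F -> emit 9E 7C 8F, reset; bytes_emitted=6
After char 8 ('r'=43): chars_in_quartet=1 acc=0x2B bytes_emitted=6
After char 9 ('v'=47): chars_in_quartet=2 acc=0xAEF bytes_emitted=6
After char 10 ('g'=32): chars_in_quartet=3 acc=0x2BBE0 bytes_emitted=6
Padding '=': partial quartet acc=0x2BBE0 -> emit AE F8; bytes_emitted=8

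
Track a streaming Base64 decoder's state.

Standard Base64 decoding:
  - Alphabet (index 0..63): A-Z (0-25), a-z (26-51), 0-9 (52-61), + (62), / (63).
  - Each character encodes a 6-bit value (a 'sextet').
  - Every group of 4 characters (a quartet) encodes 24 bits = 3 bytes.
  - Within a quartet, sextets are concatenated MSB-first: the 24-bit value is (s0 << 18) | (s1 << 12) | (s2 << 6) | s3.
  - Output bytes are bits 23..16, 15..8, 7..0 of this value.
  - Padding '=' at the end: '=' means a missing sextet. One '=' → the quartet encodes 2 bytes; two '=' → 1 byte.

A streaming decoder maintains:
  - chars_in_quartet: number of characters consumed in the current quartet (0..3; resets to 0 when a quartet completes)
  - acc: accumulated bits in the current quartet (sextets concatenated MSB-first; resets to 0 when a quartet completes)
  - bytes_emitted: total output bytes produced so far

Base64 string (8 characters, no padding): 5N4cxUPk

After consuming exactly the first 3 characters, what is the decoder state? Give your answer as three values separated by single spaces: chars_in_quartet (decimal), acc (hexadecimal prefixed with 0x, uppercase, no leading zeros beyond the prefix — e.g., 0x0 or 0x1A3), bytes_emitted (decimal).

After char 0 ('5'=57): chars_in_quartet=1 acc=0x39 bytes_emitted=0
After char 1 ('N'=13): chars_in_quartet=2 acc=0xE4D bytes_emitted=0
After char 2 ('4'=56): chars_in_quartet=3 acc=0x39378 bytes_emitted=0

Answer: 3 0x39378 0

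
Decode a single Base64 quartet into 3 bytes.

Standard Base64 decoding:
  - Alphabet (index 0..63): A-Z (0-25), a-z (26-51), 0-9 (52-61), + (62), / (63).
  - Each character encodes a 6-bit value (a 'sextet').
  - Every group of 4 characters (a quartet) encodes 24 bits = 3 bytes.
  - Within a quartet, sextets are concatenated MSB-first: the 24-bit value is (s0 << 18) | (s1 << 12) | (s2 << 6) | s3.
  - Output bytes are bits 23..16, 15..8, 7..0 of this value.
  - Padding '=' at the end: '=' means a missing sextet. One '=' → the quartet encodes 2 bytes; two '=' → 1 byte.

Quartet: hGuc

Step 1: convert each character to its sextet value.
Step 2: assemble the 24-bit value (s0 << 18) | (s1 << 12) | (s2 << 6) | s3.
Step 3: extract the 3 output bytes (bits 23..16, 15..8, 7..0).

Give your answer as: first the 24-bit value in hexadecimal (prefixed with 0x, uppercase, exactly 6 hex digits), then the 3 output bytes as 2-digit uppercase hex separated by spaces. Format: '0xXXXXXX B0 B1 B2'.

Answer: 0x846B9C 84 6B 9C

Derivation:
Sextets: h=33, G=6, u=46, c=28
24-bit: (33<<18) | (6<<12) | (46<<6) | 28
      = 0x840000 | 0x006000 | 0x000B80 | 0x00001C
      = 0x846B9C
Bytes: (v>>16)&0xFF=84, (v>>8)&0xFF=6B, v&0xFF=9C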